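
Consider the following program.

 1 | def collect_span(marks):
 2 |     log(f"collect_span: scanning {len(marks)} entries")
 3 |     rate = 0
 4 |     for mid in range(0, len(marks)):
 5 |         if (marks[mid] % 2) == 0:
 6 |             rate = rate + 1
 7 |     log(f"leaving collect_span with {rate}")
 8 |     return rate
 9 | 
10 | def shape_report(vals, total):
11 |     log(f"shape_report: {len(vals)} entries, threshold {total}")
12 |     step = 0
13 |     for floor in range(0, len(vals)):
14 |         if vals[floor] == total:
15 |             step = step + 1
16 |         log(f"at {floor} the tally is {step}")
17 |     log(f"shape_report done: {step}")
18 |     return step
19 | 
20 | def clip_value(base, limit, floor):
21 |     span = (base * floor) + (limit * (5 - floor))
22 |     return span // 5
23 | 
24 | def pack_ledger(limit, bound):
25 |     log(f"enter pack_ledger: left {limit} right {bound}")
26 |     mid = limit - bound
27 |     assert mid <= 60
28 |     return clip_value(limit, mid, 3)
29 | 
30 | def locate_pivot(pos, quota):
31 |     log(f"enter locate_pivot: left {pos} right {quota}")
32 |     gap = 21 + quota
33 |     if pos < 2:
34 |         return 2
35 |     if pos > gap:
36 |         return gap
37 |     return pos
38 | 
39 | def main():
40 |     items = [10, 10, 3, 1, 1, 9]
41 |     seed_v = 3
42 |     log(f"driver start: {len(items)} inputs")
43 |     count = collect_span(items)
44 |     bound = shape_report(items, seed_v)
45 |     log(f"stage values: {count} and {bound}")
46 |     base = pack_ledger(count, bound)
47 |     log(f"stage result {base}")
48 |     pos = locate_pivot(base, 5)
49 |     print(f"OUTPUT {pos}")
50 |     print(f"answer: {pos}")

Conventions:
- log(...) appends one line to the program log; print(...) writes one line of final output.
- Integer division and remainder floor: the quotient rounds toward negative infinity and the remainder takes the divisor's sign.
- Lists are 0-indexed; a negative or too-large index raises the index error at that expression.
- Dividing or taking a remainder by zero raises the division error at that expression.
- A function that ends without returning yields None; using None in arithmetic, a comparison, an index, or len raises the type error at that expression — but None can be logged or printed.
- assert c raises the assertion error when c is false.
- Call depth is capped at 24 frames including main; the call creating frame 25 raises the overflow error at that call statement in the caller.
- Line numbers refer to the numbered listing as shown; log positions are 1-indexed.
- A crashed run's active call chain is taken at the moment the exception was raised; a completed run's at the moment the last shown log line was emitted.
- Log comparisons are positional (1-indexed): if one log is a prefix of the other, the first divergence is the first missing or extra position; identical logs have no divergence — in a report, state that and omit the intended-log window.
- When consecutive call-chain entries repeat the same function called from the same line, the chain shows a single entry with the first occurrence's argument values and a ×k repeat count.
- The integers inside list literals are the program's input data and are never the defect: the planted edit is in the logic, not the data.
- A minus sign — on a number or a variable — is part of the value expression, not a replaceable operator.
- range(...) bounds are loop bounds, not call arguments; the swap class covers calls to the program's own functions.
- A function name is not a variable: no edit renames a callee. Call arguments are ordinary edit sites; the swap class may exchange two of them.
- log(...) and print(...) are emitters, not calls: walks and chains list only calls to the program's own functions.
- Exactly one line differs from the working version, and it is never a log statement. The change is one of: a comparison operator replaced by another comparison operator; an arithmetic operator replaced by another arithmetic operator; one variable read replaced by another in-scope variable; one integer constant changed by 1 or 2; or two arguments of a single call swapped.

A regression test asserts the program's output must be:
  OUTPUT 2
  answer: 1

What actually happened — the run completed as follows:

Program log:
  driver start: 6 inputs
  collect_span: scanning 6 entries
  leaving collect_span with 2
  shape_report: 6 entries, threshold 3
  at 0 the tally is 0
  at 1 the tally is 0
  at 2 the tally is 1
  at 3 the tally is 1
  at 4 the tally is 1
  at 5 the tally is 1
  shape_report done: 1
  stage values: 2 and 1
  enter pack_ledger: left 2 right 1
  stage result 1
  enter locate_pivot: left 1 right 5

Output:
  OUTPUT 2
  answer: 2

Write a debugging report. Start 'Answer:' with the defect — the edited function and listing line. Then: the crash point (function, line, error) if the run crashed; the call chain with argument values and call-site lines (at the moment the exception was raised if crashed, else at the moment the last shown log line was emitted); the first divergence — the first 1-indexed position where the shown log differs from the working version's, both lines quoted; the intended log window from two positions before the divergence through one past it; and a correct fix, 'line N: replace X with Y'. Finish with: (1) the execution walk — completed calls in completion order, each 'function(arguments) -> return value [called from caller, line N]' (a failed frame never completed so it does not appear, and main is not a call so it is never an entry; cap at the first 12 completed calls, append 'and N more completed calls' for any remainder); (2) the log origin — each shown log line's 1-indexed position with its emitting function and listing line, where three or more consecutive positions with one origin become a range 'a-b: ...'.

Answer: the defect is in main at line 50.
Key fact: The logs agree in full; only the final output differs.
Call chain: main -> locate_pivot(1, 5) (called at line 48).
First divergence: none; the two logs match at every position.
Execution walk:
  collect_span([10, 10, 3, 1, 1, 9]) -> 2  [called from main, line 43]
  shape_report([10, 10, 3, 1, 1, 9], 3) -> 1  [called from main, line 44]
  clip_value(2, 1, 3) -> 1  [called from pack_ledger, line 28]
  pack_ledger(2, 1) -> 1  [called from main, line 46]
  locate_pivot(1, 5) -> 2  [called from main, line 48]
Log origins:
  1 — main, line 42
  2 — collect_span, line 2
  3 — collect_span, line 7
  4 — shape_report, line 11
  5-10 — shape_report, line 16
  11 — shape_report, line 17
  12 — main, line 45
  13 — pack_ledger, line 25
  14 — main, line 47
  15 — locate_pivot, line 31
A correct fix: line 50: replace `pos` with `base`.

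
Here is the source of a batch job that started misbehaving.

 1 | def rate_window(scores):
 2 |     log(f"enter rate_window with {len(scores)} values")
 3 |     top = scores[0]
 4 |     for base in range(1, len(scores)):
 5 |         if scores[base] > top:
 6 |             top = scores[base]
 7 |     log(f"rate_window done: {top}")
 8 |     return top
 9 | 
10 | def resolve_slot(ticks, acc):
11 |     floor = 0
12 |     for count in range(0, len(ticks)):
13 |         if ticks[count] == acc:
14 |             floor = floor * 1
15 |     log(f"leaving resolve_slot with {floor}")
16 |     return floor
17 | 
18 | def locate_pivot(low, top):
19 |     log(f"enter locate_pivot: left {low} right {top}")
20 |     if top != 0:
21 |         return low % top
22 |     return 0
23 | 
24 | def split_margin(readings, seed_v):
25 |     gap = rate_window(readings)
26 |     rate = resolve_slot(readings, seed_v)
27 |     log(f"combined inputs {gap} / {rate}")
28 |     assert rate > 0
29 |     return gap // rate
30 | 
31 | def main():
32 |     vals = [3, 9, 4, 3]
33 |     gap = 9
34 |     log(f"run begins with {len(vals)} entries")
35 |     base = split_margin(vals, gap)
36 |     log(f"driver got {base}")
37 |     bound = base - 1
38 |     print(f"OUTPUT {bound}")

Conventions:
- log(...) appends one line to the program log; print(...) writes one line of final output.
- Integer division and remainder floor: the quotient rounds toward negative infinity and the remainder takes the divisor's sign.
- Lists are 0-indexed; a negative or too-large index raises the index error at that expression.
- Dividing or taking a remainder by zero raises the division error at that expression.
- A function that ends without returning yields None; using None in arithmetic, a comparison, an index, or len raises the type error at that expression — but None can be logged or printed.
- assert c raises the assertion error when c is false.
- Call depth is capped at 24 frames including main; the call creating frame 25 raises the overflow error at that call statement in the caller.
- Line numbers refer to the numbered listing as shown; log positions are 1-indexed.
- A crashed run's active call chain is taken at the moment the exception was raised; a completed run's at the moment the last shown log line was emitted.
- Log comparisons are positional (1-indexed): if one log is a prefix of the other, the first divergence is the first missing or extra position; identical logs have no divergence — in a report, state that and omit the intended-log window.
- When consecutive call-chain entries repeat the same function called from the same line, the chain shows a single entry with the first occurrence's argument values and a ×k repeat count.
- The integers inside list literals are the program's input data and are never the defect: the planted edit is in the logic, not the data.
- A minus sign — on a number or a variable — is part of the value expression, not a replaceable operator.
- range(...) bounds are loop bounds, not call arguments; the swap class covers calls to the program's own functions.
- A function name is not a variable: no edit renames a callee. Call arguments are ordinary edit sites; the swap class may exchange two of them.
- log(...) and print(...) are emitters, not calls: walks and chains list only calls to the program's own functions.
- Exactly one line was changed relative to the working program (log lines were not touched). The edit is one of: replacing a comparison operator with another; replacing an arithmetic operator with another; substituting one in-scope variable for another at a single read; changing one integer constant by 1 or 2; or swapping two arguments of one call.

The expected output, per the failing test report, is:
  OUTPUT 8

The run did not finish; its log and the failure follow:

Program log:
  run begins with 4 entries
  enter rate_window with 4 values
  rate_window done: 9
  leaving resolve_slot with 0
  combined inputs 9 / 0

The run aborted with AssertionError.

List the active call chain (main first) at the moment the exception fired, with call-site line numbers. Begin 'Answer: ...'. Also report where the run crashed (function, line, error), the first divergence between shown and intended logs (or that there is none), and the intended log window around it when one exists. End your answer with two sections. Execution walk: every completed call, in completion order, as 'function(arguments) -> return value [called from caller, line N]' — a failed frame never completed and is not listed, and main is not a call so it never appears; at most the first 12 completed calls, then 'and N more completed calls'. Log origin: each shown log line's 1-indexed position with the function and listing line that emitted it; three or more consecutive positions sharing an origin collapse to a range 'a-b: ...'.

Answer: main -> split_margin (called at line 35).
Core observation: Position 4 is the first bad log line: 'leaving resolve_slot with 0' should read 'leaving resolve_slot with 1'.
Crash: split_margin, line 28, AssertionError.
First divergence: at position 4 the run shows 'leaving resolve_slot with 0' where the working version logs 'leaving resolve_slot with 1'.
Intended log window:
  2: enter rate_window with 4 values
  3: rate_window done: 9
  4: leaving resolve_slot with 1
  5: combined inputs 9 / 1
Execution walk:
  rate_window([3, 9, 4, 3]) -> 9  [called from split_margin, line 25]
  resolve_slot([3, 9, 4, 3], 9) -> 0  [called from split_margin, line 26]
Log origin:
  1 — main, line 34
  2 — rate_window, line 2
  3 — rate_window, line 7
  4 — resolve_slot, line 15
  5 — split_margin, line 27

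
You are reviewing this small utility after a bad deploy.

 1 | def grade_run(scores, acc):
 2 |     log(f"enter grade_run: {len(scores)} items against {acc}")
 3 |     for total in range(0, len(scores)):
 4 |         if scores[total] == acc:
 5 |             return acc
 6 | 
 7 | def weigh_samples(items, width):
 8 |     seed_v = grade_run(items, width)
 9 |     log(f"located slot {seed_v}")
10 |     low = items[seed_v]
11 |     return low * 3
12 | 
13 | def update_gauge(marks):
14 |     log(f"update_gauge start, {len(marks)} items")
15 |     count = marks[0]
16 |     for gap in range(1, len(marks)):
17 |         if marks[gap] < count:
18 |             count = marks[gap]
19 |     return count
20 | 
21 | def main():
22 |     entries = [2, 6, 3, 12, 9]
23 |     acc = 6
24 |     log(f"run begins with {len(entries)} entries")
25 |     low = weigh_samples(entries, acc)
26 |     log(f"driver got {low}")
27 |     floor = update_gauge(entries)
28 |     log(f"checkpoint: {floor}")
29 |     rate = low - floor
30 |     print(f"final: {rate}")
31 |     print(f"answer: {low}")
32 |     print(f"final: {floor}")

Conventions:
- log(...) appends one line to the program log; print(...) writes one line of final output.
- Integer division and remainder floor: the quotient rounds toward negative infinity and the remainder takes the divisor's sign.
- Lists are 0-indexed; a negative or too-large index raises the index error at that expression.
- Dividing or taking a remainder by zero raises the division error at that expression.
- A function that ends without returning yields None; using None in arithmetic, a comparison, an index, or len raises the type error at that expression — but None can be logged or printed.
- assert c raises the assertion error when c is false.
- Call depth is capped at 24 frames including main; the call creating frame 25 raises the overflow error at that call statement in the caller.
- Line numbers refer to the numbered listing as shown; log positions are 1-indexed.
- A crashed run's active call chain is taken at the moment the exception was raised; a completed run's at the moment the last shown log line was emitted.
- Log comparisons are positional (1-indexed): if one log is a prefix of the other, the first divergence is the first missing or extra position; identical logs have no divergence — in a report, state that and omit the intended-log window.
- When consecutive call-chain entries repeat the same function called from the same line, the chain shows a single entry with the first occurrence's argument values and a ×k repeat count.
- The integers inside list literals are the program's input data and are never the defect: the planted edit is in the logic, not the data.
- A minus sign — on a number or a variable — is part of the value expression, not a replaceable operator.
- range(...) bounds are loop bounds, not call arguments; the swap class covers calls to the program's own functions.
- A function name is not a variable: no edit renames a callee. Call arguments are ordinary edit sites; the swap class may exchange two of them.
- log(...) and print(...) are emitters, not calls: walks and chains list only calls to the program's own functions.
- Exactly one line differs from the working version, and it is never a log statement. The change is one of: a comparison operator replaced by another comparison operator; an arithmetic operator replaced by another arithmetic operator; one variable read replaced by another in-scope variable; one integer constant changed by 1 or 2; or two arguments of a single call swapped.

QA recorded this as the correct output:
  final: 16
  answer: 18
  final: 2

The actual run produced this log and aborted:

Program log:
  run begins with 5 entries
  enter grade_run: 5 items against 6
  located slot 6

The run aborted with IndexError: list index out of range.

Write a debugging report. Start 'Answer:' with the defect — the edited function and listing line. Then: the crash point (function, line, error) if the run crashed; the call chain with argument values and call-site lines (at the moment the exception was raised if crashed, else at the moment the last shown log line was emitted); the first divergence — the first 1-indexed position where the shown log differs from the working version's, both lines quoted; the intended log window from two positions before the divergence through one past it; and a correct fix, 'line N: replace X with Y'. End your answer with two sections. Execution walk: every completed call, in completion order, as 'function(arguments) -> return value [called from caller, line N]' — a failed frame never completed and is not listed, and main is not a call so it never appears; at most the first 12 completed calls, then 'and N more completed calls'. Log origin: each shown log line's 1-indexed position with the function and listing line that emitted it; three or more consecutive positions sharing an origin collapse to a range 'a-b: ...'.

Answer: the defect is in grade_run at line 5.
Key observation: The earliest visible damage is log position 3 — 'located slot 6' rather than the intended 'located slot 1'.
Crash: weigh_samples, line 10, IndexError.
Call chain: main -> weigh_samples([2, 6, 3, 12, 9], 6) (called at line 25).
First divergence: at position 3 the run shows 'located slot 6' where the working version logs 'located slot 1'.
Intended log window:
  1: run begins with 5 entries
  2: enter grade_run: 5 items against 6
  3: located slot 1
  4: driver got 18
Execution walk:
  grade_run([2, 6, 3, 12, 9], 6) -> 6  [called from weigh_samples, line 8]
Log line origins:
  1: from main, line 24
  2: from grade_run, line 2
  3: from weigh_samples, line 9
A correct fix: line 5: replace `acc` with `total`.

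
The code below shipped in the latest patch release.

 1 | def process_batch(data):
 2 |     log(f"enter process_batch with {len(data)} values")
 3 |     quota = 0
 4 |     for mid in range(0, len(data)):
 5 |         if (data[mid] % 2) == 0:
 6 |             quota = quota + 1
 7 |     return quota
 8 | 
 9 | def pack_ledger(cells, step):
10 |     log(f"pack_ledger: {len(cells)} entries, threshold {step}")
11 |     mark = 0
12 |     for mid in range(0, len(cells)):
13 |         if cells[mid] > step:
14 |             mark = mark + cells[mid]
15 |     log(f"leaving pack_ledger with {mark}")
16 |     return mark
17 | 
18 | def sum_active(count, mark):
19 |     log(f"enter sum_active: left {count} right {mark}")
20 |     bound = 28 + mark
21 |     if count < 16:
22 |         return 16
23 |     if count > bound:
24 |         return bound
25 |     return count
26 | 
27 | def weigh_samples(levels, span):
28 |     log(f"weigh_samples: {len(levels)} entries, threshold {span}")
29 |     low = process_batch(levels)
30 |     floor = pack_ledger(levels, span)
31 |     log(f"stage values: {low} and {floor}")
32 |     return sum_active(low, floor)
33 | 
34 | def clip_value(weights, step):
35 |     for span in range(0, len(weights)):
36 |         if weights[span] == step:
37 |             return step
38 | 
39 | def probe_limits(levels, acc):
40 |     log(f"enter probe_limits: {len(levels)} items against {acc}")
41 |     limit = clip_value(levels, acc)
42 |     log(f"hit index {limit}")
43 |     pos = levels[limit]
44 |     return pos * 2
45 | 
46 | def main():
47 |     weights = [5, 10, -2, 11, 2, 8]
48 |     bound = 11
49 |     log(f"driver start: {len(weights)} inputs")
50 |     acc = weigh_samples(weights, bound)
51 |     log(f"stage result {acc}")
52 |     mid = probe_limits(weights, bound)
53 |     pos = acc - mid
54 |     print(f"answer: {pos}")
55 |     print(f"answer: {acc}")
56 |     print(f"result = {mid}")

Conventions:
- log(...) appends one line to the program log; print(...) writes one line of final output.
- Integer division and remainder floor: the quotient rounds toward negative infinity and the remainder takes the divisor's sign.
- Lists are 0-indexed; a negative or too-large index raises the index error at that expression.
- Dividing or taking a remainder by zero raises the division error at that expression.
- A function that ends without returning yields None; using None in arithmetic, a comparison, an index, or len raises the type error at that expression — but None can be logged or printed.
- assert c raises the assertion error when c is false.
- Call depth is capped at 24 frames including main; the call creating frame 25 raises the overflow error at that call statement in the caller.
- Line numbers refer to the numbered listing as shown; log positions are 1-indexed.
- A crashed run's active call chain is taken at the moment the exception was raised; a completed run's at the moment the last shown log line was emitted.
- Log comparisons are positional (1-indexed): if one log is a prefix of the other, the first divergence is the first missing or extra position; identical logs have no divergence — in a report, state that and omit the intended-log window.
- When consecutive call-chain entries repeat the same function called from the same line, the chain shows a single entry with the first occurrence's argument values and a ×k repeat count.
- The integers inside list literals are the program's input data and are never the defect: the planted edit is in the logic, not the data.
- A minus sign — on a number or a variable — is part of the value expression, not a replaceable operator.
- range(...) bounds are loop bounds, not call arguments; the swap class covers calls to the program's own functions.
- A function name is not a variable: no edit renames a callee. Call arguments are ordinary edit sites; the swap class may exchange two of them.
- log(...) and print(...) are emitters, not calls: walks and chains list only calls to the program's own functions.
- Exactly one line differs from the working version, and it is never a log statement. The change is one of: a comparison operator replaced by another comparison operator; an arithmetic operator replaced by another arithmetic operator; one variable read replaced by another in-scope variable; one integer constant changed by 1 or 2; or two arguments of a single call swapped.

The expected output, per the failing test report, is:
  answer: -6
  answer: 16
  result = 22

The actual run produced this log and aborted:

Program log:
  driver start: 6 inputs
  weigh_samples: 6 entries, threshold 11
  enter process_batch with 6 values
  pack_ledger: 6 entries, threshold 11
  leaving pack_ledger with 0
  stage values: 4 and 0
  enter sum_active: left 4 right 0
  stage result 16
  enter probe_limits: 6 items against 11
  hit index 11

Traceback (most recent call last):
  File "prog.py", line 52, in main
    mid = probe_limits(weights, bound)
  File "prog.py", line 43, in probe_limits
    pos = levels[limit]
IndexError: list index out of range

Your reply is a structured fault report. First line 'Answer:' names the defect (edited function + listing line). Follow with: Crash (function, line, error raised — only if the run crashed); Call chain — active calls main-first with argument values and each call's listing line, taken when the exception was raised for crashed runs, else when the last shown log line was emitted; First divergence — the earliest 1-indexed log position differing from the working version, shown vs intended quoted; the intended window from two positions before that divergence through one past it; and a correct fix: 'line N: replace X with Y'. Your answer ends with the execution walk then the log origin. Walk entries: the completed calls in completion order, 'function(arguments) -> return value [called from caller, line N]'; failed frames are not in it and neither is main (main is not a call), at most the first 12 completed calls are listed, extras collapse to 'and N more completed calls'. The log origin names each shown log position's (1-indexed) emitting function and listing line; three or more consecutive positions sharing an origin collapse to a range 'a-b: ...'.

Answer: the defect is in clip_value at line 37.
The tell: Everything matches until log position 10, which reads 'hit index 11' in place of 'hit index 3'.
Crash: probe_limits, line 43, IndexError.
Call chain: main -> probe_limits([5, 10, -2, 11, 2, 8], 11) (called at line 52).
First divergence: position 10; shown 'hit index 11' vs intended 'hit index 3'.
Intended log window:
  8: stage result 16
  9: enter probe_limits: 6 items against 11
  10: hit index 3
Execution walk:
  process_batch([5, 10, -2, 11, 2, 8]) -> 4  [called from weigh_samples, line 29]
  pack_ledger([5, 10, -2, 11, 2, 8], 11) -> 0  [called from weigh_samples, line 30]
  sum_active(4, 0) -> 16  [called from weigh_samples, line 32]
  weigh_samples([5, 10, -2, 11, 2, 8], 11) -> 16  [called from main, line 50]
  clip_value([5, 10, -2, 11, 2, 8], 11) -> 11  [called from probe_limits, line 41]
Log line origins:
  1: from main, line 49
  2: from weigh_samples, line 28
  3: from process_batch, line 2
  4: from pack_ledger, line 10
  5: from pack_ledger, line 15
  6: from weigh_samples, line 31
  7: from sum_active, line 19
  8: from main, line 51
  9: from probe_limits, line 40
  10: from probe_limits, line 42
A correct fix: line 37: replace `step` with `span`.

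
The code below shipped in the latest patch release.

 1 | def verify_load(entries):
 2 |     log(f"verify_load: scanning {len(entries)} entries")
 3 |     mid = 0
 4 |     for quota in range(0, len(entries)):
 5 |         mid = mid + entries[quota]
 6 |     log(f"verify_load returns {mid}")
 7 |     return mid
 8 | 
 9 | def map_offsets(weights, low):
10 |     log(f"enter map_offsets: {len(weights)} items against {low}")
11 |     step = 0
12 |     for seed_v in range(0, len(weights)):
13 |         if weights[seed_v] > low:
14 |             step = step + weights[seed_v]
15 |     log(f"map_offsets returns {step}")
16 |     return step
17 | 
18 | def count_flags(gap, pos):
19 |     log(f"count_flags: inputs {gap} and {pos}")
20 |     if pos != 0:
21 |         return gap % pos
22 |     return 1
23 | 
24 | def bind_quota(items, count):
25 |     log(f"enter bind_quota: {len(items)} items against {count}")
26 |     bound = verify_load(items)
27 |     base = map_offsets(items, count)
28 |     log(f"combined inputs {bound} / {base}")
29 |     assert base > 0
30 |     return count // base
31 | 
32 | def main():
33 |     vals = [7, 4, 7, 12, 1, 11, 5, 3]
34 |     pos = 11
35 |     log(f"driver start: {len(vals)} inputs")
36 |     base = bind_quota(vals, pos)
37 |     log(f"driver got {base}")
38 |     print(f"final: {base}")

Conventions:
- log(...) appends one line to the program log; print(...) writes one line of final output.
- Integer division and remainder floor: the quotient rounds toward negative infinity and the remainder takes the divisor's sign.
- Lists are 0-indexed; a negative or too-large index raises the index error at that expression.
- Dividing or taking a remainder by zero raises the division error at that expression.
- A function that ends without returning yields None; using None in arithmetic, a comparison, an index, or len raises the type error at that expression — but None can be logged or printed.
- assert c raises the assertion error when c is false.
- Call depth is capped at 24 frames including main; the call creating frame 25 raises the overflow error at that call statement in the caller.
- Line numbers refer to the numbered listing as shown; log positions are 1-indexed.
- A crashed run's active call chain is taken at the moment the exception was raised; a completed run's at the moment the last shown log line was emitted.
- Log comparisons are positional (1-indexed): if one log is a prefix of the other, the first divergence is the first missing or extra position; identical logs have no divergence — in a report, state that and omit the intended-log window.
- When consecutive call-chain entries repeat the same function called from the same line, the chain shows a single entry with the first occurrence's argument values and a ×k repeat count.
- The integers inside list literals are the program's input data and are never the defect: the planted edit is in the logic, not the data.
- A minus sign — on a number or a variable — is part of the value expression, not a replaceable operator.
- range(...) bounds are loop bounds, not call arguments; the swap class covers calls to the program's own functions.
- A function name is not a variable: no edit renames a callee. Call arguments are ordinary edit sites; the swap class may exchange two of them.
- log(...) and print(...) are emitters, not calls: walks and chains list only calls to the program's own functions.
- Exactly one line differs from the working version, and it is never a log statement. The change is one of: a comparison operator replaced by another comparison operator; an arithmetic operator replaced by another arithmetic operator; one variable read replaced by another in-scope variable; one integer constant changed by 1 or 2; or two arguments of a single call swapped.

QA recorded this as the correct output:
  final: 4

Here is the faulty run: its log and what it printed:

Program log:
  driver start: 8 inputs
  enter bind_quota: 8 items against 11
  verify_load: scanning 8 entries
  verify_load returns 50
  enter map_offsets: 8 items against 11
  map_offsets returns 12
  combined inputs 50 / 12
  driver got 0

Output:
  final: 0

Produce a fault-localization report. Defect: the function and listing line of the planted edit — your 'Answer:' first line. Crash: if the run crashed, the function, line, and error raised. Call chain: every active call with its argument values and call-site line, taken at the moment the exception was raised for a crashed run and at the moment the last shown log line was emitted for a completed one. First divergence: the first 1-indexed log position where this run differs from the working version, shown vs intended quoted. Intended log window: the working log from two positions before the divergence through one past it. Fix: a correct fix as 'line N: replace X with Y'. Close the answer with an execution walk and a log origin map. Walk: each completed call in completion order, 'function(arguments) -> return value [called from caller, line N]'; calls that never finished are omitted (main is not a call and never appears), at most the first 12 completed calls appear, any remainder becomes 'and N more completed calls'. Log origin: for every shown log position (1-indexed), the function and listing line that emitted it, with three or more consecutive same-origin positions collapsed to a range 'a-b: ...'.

Answer: the defect is in bind_quota at line 30.
The tell: The log first diverges at position 8: the faulty run prints 'driver got 0' where the working version prints 'driver got 4'.
Call chain: main.
First divergence: position 8; shown 'driver got 0' vs intended 'driver got 4'.
Intended log window:
  6: map_offsets returns 12
  7: combined inputs 50 / 12
  8: driver got 4
Execution walk:
  verify_load([7, 4, 7, 12, 1, 11, 5, 3]) -> 50  [called from bind_quota, line 26]
  map_offsets([7, 4, 7, 12, 1, 11, 5, 3], 11) -> 12  [called from bind_quota, line 27]
  bind_quota([7, 4, 7, 12, 1, 11, 5, 3], 11) -> 0  [called from main, line 36]
Origin of each log line:
  1: logged in main at line 35
  2: logged in bind_quota at line 25
  3: logged in verify_load at line 2
  4: logged in verify_load at line 6
  5: logged in map_offsets at line 10
  6: logged in map_offsets at line 15
  7: logged in bind_quota at line 28
  8: logged in main at line 37
A correct fix: line 30: replace `count` with `bound`.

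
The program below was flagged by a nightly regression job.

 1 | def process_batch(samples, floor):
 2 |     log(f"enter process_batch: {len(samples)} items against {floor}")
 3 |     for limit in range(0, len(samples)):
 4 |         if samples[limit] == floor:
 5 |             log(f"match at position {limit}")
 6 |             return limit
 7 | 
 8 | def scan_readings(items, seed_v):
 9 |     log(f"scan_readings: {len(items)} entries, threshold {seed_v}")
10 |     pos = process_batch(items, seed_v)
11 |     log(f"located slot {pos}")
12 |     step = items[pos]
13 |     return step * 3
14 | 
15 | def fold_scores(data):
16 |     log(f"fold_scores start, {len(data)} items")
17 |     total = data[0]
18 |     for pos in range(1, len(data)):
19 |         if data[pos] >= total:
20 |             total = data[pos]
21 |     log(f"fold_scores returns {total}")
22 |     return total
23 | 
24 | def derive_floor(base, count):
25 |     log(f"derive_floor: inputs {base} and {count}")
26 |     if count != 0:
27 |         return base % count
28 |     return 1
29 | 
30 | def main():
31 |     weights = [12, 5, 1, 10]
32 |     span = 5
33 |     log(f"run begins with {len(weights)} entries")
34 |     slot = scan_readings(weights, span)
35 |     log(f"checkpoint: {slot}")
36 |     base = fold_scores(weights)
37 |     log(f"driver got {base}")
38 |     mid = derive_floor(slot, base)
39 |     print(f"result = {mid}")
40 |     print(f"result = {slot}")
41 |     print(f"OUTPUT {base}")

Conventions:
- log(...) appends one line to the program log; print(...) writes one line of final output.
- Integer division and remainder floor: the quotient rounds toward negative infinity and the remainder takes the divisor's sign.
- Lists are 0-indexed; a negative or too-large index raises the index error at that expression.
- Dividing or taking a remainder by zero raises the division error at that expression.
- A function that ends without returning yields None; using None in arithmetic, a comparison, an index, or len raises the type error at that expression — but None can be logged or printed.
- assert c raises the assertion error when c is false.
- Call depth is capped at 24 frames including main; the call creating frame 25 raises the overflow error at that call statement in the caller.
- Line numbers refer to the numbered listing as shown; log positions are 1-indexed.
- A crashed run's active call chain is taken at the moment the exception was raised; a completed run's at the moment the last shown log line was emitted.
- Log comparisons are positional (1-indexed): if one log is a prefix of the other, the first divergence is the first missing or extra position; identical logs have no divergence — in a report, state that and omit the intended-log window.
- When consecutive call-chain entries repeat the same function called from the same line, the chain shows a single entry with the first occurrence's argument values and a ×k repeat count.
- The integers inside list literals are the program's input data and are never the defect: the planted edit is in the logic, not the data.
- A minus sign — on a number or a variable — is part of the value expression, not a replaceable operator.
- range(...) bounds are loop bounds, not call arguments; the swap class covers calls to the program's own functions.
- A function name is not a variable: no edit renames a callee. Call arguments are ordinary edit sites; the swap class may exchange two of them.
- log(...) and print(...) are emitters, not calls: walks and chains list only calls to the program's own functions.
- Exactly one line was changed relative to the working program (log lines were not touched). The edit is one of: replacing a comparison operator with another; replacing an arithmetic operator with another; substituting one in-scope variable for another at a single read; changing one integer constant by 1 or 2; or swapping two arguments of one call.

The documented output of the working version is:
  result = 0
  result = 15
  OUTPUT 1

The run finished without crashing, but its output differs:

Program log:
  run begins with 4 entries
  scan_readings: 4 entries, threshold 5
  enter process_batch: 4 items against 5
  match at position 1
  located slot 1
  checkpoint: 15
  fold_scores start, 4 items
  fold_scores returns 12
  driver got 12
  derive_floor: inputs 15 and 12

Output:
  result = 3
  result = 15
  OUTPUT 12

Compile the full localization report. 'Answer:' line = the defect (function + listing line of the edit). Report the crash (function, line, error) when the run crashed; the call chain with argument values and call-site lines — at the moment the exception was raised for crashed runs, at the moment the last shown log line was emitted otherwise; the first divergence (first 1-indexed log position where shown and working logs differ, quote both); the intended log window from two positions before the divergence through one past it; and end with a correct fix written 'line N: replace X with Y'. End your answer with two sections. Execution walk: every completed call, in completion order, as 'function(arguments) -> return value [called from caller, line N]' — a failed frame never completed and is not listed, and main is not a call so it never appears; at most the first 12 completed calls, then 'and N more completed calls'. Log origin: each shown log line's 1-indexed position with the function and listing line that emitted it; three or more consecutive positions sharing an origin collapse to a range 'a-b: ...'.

Answer: the defect is in fold_scores at line 19.
Core observation: The earliest visible damage is log position 8 — 'fold_scores returns 12' rather than the intended 'fold_scores returns 1'.
Call chain: main -> derive_floor(15, 12) (called at line 38).
First divergence: at position 8 the run shows 'fold_scores returns 12' where the working version logs 'fold_scores returns 1'.
Intended log window:
  6: checkpoint: 15
  7: fold_scores start, 4 items
  8: fold_scores returns 1
  9: driver got 1
Execution walk:
  process_batch([12, 5, 1, 10], 5) -> 1  [called from scan_readings, line 10]
  scan_readings([12, 5, 1, 10], 5) -> 15  [called from main, line 34]
  fold_scores([12, 5, 1, 10]) -> 12  [called from main, line 36]
  derive_floor(15, 12) -> 3  [called from main, line 38]
Log origins:
  1: logged in main at line 33
  2: logged in scan_readings at line 9
  3: logged in process_batch at line 2
  4: logged in process_batch at line 5
  5: logged in scan_readings at line 11
  6: logged in main at line 35
  7: logged in fold_scores at line 16
  8: logged in fold_scores at line 21
  9: logged in main at line 37
  10: logged in derive_floor at line 25
A correct fix: line 19: replace `>=` with `<`.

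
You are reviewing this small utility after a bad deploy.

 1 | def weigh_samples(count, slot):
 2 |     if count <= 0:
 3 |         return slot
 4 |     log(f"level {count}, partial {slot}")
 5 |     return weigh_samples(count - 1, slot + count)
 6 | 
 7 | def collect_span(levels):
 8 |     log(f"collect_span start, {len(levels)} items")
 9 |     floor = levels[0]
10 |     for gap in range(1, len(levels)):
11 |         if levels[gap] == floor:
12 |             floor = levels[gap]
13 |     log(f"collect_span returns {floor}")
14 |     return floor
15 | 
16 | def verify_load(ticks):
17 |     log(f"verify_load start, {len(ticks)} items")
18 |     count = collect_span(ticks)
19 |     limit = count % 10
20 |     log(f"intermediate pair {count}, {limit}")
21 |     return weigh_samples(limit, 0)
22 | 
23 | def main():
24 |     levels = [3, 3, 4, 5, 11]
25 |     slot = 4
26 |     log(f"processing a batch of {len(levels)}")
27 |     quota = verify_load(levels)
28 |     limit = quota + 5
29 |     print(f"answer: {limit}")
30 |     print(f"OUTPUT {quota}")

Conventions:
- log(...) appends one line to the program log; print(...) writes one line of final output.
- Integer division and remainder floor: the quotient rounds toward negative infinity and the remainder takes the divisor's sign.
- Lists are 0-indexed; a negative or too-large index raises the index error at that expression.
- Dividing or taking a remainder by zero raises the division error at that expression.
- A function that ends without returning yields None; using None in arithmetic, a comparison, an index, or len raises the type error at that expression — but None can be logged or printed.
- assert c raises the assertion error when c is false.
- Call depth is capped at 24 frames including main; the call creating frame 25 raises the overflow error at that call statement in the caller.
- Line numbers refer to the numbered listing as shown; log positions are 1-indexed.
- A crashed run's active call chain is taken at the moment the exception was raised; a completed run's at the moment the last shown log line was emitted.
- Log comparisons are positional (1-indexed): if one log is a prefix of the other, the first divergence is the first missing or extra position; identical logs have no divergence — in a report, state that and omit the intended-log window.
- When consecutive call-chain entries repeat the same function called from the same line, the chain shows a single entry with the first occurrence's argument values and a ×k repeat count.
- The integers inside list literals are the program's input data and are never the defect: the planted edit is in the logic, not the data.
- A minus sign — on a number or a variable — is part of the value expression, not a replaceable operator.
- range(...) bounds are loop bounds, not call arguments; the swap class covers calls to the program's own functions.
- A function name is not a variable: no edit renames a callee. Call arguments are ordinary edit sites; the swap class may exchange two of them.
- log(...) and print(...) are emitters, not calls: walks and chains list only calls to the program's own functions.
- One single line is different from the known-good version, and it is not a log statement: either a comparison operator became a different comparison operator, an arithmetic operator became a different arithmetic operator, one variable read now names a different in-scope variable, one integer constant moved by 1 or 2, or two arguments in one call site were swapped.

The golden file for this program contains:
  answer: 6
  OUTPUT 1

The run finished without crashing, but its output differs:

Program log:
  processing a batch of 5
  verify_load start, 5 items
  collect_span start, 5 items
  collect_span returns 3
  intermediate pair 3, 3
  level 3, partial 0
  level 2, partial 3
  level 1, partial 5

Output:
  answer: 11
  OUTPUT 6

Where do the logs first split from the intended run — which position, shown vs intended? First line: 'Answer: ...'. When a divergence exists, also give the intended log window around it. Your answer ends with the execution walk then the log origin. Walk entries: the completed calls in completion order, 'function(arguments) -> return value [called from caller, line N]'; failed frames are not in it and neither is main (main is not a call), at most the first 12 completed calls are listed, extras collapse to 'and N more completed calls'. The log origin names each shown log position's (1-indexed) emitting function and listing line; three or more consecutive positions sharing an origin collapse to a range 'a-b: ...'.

Answer: at position 4 the run shows 'collect_span returns 3' where the working version logs 'collect_span returns 11'.
Intended log window:
  2: verify_load start, 5 items
  3: collect_span start, 5 items
  4: collect_span returns 11
  5: intermediate pair 11, 1
Execution walk:
  collect_span([3, 3, 4, 5, 11]) -> 3  [called from verify_load, line 18]
  weigh_samples(0, 6) -> 6  [called from weigh_samples, line 5]
  weigh_samples(1, 5) -> 6  [called from weigh_samples, line 5]
  weigh_samples(2, 3) -> 6  [called from weigh_samples, line 5]
  weigh_samples(3, 0) -> 6  [called from verify_load, line 21]
  verify_load([3, 3, 4, 5, 11]) -> 6  [called from main, line 27]
Log origins:
  1: emitted by main (line 26)
  2: emitted by verify_load (line 17)
  3: emitted by collect_span (line 8)
  4: emitted by collect_span (line 13)
  5: emitted by verify_load (line 20)
  6-8: emitted by weigh_samples (line 4)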